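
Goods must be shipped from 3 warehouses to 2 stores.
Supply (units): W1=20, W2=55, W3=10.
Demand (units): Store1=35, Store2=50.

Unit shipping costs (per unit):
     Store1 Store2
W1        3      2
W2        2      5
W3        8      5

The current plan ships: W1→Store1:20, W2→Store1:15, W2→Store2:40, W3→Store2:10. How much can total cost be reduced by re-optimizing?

Current plan cost = 20·3 + 15·2 + 40·5 + 10·5 = 340.
Optimal plan:
  W1 to Store2: 20 × 2 = 40
  W2 to Store1: 35 × 2 = 70
  W2 to Store2: 20 × 5 = 100
  W3 to Store2: 10 × 5 = 50
Optimal cost = 260.
Saving = 340 − 260 = 80.

80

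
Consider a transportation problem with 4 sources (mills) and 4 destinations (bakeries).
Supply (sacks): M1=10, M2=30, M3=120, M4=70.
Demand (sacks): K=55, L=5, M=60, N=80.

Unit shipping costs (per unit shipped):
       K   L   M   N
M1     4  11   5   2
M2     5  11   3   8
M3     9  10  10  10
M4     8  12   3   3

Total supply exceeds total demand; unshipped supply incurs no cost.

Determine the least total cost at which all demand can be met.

A cheapest plan:
  M1→N: 10 × 2 = 20
  M2→M: 30 × 3 = 90
  M3→K: 55 × 9 = 495
  M3→L: 5 × 10 = 50
  M3→M: 30 × 10 = 300
  M4→N: 70 × 3 = 210
Total = 20 + 90 + 495 + 50 + 300 + 210 = 1165.
(Supply check: M1 ships 10; M2 ships 30; M3 ships 90; M4 ships 70.)

1165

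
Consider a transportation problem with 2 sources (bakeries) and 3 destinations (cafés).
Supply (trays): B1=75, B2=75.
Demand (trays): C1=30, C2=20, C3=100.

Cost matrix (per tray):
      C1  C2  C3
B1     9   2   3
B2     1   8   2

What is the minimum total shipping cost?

325

A cheapest plan:
  B1→C2: 20 × 2 = 40
  B1→C3: 55 × 3 = 165
  B2→C1: 30 × 1 = 30
  B2→C3: 45 × 2 = 90
Total = 40 + 165 + 30 + 90 = 325.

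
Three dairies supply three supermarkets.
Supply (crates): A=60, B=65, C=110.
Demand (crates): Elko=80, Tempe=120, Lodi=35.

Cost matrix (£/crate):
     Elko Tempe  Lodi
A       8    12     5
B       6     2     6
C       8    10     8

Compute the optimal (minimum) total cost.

1495

One minimum-cost allocation:
  A to Elko: 25 crates
  A to Lodi: 35 crates
  B to Tempe: 65 crates
  C to Elko: 55 crates
  C to Tempe: 55 crates
Total cost = £1495.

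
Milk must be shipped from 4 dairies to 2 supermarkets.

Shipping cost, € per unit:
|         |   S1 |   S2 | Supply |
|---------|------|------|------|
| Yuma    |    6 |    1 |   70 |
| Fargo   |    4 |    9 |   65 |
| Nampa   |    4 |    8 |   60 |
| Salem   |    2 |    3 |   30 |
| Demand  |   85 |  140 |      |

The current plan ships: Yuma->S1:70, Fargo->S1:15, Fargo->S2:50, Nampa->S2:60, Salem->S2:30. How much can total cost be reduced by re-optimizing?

Current plan cost = 70·6 + 15·4 + 50·9 + 60·8 + 30·3 = €1500.
Optimal plan:
  Yuma to S2: 70 × €1 = €70
  Fargo to S1: 65 × €4 = €260
  Nampa to S1: 20 × €4 = €80
  Nampa to S2: 40 × €8 = €320
  Salem to S2: 30 × €3 = €90
Optimal cost = €820.
Saving = 1500 − 820 = €680.

680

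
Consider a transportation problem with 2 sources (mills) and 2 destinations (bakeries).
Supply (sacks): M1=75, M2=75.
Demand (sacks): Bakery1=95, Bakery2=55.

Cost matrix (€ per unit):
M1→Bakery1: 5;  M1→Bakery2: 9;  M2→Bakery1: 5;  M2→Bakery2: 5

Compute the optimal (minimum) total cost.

750

A cheapest plan:
  M1 to Bakery1: 75 × €5 = €375
  M2 to Bakery1: 20 × €5 = €100
  M2 to Bakery2: 55 × €5 = €275
Total = 375 + 100 + 275 = €750.
(Supply check: M1 ships 75; M2 ships 75.)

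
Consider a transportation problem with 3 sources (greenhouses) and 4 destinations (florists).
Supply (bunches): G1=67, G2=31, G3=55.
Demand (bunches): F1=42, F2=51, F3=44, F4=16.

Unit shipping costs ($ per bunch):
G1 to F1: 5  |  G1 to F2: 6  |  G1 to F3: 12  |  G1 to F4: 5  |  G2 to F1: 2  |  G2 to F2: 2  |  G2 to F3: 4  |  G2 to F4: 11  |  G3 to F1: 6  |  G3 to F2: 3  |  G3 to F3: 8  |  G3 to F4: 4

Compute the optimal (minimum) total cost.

Optimal allocation:
  G1 to F1: 42 × $5 = $210
  G1 to F2: 9 × $6 = $54
  G1 to F4: 16 × $5 = $80
  G2 to F3: 31 × $4 = $124
  G3 to F2: 42 × $3 = $126
  G3 to F3: 13 × $8 = $104
Total = 210 + 54 + 80 + 124 + 126 + 104 = $698.

698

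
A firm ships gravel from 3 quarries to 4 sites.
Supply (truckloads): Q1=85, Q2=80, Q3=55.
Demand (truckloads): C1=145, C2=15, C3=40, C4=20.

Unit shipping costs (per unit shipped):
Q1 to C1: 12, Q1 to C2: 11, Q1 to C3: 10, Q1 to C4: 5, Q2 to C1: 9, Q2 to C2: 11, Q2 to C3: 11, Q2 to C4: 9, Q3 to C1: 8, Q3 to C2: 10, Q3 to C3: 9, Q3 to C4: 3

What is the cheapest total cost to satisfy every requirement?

A cheapest plan:
  Q1–C1: 10 × 12 = 120
  Q1–C2: 15 × 11 = 165
  Q1–C3: 40 × 10 = 400
  Q1–C4: 20 × 5 = 100
  Q2–C1: 80 × 9 = 720
  Q3–C1: 55 × 8 = 440
Total = 120 + 165 + 400 + 100 + 720 + 440 = 1945.

1945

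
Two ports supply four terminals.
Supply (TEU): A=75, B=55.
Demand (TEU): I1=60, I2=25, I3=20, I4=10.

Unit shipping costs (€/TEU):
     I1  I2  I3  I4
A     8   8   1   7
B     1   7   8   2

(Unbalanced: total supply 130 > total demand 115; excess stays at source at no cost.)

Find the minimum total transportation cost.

385

One minimum-cost allocation:
  A–I1: 5 × €8 = €40
  A–I2: 25 × €8 = €200
  A–I3: 20 × €1 = €20
  A–I4: 10 × €7 = €70
  B–I1: 55 × €1 = €55
Total = 40 + 200 + 20 + 70 + 55 = €385.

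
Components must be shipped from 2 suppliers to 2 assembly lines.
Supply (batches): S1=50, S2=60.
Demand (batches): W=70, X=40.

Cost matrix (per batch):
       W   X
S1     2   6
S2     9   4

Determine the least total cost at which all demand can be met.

440

A cheapest plan:
  S1–W: 50 × 2 = 100
  S2–W: 20 × 9 = 180
  S2–X: 40 × 4 = 160
Total = 100 + 180 + 160 = 440.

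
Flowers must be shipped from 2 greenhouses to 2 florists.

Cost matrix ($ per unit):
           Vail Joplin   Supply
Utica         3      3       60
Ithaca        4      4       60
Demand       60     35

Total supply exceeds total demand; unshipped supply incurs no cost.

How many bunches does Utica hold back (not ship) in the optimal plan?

Minimum-cost shipments:
  Utica to Vail: 25 × $3 = $75
  Utica to Joplin: 35 × $3 = $105
  Ithaca to Vail: 35 × $4 = $140
Total cost = $320.
Utica ships 60 of its 60, leaving 0.

0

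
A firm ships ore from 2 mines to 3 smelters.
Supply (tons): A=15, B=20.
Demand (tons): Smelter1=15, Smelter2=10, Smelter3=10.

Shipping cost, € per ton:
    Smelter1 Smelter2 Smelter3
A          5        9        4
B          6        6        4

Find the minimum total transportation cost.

A cheapest plan:
  A to Smelter1: 15 × €5 = €75
  B to Smelter2: 10 × €6 = €60
  B to Smelter3: 10 × €4 = €40
Total = 75 + 60 + 40 = €175.
(Supply check: A ships 15; B ships 20.)

175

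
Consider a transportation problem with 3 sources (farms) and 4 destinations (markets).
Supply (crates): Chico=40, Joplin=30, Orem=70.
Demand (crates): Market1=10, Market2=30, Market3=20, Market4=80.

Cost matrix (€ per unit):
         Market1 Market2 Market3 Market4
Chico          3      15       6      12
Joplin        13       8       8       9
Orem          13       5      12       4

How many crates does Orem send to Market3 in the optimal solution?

Optimal shipments:
  Chico to Market1: 10 crates
  Chico to Market3: 20 crates
  Chico to Market4: 10 crates
  Joplin to Market2: 30 crates
  Orem to Market4: 70 crates
Total cost = €790.
The route Orem→Market3 is not used.

0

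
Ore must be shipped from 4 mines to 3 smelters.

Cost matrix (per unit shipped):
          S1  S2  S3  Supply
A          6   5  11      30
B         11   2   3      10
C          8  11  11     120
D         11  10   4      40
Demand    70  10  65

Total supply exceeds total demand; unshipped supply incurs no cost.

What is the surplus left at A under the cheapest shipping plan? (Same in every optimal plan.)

Minimum-cost shipments:
  A–S1: 20 × 6 = 120
  A–S2: 10 × 5 = 50
  B–S3: 10 × 3 = 30
  C–S1: 50 × 8 = 400
  C–S3: 15 × 11 = 165
  D–S3: 40 × 4 = 160
Total cost = 925.
A ships 30 of its 30, leaving 0.

0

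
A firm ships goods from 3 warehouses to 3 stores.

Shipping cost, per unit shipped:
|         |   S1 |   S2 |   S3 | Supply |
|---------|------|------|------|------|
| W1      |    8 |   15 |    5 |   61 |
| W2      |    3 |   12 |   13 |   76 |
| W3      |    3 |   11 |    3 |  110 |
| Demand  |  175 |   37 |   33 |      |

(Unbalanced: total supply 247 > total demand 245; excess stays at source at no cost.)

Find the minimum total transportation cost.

One minimum-cost allocation:
  W1→S2: 26 × 15 = 390
  W1→S3: 33 × 5 = 165
  W2→S1: 76 × 3 = 228
  W3→S1: 99 × 3 = 297
  W3→S2: 11 × 11 = 121
Total = 390 + 165 + 228 + 297 + 121 = 1201.

1201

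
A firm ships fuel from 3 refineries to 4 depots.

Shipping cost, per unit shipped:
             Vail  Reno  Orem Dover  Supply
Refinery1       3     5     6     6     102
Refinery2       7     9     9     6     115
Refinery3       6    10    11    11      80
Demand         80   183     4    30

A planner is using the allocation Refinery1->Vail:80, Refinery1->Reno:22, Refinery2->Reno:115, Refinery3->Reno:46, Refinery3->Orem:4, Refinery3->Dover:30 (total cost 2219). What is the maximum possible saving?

Current plan cost = 80·3 + 22·5 + 115·9 + 46·10 + 4·11 + 30·11 = 2219.
Optimal plan:
  Refinery1->Reno: 102 × 5 = 510
  Refinery2->Reno: 81 × 9 = 729
  Refinery2->Orem: 4 × 9 = 36
  Refinery2->Dover: 30 × 6 = 180
  Refinery3->Vail: 80 × 6 = 480
Optimal cost = 1935.
Saving = 2219 − 1935 = 284.

284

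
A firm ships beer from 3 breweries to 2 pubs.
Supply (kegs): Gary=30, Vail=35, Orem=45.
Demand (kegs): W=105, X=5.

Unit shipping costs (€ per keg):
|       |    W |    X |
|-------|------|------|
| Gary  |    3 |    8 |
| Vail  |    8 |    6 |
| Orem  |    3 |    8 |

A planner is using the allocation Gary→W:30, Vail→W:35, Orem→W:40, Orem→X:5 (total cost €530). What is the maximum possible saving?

Current plan cost = 30·3 + 35·8 + 40·3 + 5·8 = €530.
Optimal plan:
  Gary→W: 30 × €3 = €90
  Vail→W: 30 × €8 = €240
  Vail→X: 5 × €6 = €30
  Orem→W: 45 × €3 = €135
Optimal cost = €495.
Saving = 530 − 495 = €35.

35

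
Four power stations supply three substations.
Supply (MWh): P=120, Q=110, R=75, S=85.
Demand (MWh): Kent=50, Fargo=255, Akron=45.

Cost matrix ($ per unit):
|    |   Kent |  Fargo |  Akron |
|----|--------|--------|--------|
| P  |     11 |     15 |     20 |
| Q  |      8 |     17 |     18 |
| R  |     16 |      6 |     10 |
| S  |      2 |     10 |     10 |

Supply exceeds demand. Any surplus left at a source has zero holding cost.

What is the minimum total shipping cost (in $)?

3840

One minimum-cost allocation:
  P to Fargo: 120 × $15 = $1800
  Q to Kent: 50 × $8 = $400
  Q to Fargo: 20 × $17 = $340
  R to Fargo: 75 × $6 = $450
  S to Fargo: 40 × $10 = $400
  S to Akron: 45 × $10 = $450
Total = 1800 + 400 + 340 + 450 + 400 + 450 = $3840.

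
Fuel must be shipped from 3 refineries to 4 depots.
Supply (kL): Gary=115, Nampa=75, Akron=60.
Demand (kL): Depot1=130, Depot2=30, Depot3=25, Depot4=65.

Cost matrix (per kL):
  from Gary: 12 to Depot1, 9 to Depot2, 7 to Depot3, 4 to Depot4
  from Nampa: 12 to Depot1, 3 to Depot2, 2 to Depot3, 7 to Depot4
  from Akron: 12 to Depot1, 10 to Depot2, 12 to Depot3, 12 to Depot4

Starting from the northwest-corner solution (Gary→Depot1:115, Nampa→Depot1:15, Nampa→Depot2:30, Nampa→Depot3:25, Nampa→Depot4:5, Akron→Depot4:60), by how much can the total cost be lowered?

495

Current plan cost = 115·12 + 15·12 + 30·3 + 25·2 + 5·7 + 60·12 = 2455.
Optimal plan:
  Gary→Depot1: 50 kL
  Gary→Depot4: 65 kL
  Nampa→Depot1: 20 kL
  Nampa→Depot2: 30 kL
  Nampa→Depot3: 25 kL
  Akron→Depot1: 60 kL
Optimal cost = 1960.
Saving = 2455 − 1960 = 495.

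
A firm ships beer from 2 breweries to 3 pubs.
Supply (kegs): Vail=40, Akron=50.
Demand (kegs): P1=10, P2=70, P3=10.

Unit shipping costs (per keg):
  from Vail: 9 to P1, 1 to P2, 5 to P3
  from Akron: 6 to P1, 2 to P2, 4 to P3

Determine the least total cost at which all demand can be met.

An optimal shipping plan:
  Vail->P2: 40 × 1 = 40
  Akron->P1: 10 × 6 = 60
  Akron->P2: 30 × 2 = 60
  Akron->P3: 10 × 4 = 40
Total = 40 + 60 + 60 + 40 = 200.

200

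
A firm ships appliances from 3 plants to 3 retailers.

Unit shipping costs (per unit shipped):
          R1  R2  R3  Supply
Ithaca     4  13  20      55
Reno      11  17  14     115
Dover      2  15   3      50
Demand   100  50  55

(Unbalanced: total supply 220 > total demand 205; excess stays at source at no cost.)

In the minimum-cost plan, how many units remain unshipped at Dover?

0

Minimum-cost shipments:
  Ithaca→R1: 55 units
  Reno→R1: 45 units
  Reno→R2: 50 units
  Reno→R3: 5 units
  Dover→R3: 50 units
Total cost = 1785.
Dover ships 50 of its 50, leaving 0.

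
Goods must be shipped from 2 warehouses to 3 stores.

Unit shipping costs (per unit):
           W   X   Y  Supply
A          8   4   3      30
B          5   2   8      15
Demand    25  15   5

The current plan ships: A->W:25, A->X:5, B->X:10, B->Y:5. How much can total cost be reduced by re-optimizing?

Current plan cost = 25·8 + 5·4 + 10·2 + 5·8 = 280.
Optimal plan:
  A–W: 10 × 8 = 80
  A–X: 15 × 4 = 60
  A–Y: 5 × 3 = 15
  B–W: 15 × 5 = 75
Optimal cost = 230.
Saving = 280 − 230 = 50.

50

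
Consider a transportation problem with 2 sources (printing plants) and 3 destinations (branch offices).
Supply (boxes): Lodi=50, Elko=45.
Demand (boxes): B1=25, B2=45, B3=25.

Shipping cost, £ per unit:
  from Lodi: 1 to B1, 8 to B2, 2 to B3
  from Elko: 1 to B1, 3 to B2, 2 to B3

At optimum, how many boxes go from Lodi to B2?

0

Optimal shipments:
  Lodi→B1: 25 × £1 = £25
  Lodi→B3: 25 × £2 = £50
  Elko→B2: 45 × £3 = £135
Total cost = £210.
The route Lodi→B2 is not used.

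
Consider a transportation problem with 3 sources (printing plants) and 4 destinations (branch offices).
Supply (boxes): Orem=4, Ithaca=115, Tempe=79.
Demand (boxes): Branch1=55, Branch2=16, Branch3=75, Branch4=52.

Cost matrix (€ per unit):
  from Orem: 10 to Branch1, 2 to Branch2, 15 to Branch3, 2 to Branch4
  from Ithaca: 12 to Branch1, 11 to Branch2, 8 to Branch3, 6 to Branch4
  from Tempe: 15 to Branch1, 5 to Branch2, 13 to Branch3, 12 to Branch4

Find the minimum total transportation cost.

1841

An optimal shipping plan:
  Orem to Branch4: 4 × €2 = €8
  Ithaca to Branch3: 67 × €8 = €536
  Ithaca to Branch4: 48 × €6 = €288
  Tempe to Branch1: 55 × €15 = €825
  Tempe to Branch2: 16 × €5 = €80
  Tempe to Branch3: 8 × €13 = €104
Total = 8 + 536 + 288 + 825 + 80 + 104 = €1841.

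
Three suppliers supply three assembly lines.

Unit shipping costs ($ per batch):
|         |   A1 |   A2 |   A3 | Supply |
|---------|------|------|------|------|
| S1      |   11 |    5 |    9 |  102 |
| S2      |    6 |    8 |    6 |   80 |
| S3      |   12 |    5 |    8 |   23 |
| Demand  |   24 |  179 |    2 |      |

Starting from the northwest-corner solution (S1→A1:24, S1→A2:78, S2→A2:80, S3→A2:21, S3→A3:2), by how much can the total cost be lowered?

202

Current plan cost = 24·11 + 78·5 + 80·8 + 21·5 + 2·8 = $1415.
Optimal plan:
  S1–A2: 102 batches
  S2–A1: 24 batches
  S2–A2: 54 batches
  S2–A3: 2 batches
  S3–A2: 23 batches
Optimal cost = $1213.
Saving = 1415 − 1213 = $202.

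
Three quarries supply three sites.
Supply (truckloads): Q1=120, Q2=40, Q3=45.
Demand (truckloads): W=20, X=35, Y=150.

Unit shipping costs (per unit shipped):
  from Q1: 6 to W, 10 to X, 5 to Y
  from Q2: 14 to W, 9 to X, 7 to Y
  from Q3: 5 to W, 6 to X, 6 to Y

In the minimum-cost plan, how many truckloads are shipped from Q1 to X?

Solving gives:
  Q1 to Y: 120 × 5 = 600
  Q2 to X: 10 × 9 = 90
  Q2 to Y: 30 × 7 = 210
  Q3 to W: 20 × 5 = 100
  Q3 to X: 25 × 6 = 150
Total cost = 1150.
The route Q1→X is not used.

0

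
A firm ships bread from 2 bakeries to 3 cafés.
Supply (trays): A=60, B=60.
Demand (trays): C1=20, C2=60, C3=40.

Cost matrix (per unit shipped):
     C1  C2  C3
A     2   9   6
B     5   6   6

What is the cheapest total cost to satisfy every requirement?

An optimal shipping plan:
  A to C1: 20 × 2 = 40
  A to C3: 40 × 6 = 240
  B to C2: 60 × 6 = 360
Total = 40 + 240 + 360 = 640.

640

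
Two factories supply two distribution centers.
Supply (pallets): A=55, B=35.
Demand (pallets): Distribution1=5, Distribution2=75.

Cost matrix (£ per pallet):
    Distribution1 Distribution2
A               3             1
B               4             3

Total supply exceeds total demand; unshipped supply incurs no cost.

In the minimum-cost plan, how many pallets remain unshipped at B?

10

An optimal plan:
  A to Distribution2: 55 × £1 = £55
  B to Distribution1: 5 × £4 = £20
  B to Distribution2: 20 × £3 = £60
Total cost = £135.
B ships 25 of its 35, leaving 10.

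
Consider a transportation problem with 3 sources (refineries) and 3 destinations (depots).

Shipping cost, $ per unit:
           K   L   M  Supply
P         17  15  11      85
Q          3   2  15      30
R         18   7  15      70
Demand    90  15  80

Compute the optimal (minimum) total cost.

An optimal shipping plan:
  P->K: 5 × $17 = $85
  P->M: 80 × $11 = $880
  Q->K: 30 × $3 = $90
  R->K: 55 × $18 = $990
  R->L: 15 × $7 = $105
Total = 85 + 880 + 90 + 990 + 105 = $2150.

2150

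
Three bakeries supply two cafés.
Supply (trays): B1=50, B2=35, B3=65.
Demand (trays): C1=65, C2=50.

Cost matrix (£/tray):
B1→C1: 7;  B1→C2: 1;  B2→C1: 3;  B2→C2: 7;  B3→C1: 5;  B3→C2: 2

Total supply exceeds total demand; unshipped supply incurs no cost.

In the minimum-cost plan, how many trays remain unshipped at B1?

An optimal plan:
  B1–C2: 50 × £1 = £50
  B2–C1: 35 × £3 = £105
  B3–C1: 30 × £5 = £150
Total cost = £305.
B1 ships 50 of its 50, leaving 0.

0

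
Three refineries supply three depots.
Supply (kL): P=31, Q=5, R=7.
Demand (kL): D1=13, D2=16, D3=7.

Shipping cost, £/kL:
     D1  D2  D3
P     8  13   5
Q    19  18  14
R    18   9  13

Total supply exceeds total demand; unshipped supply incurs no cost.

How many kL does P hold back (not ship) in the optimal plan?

2

Minimum-cost shipments:
  P→D1: 13 × £8 = £104
  P→D2: 9 × £13 = £117
  P→D3: 7 × £5 = £35
  R→D2: 7 × £9 = £63
Total cost = £319.
P ships 29 of its 31, leaving 2.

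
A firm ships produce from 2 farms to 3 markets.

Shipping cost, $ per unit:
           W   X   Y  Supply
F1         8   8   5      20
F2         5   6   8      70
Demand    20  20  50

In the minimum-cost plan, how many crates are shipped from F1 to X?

Solving gives:
  F1->Y: 20 crates
  F2->W: 20 crates
  F2->X: 20 crates
  F2->Y: 30 crates
Total cost = $560.
The route F1→X is not used.

0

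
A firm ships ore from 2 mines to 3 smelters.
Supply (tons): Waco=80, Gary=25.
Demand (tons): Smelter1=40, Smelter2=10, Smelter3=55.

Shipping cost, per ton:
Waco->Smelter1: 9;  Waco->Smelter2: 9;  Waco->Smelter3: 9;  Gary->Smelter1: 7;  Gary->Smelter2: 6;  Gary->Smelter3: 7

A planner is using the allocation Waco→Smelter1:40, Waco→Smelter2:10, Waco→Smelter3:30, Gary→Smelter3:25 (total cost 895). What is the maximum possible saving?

Current plan cost = 40·9 + 10·9 + 30·9 + 25·7 = 895.
Optimal plan:
  Waco→Smelter1: 25 × 9 = 225
  Waco→Smelter3: 55 × 9 = 495
  Gary→Smelter1: 15 × 7 = 105
  Gary→Smelter2: 10 × 6 = 60
Optimal cost = 885.
Saving = 895 − 885 = 10.

10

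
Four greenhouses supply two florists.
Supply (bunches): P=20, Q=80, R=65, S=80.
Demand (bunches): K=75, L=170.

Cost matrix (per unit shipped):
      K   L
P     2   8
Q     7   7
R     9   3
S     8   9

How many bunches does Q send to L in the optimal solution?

80

Optimal shipments:
  P–K: 20 × 2 = 40
  Q–L: 80 × 7 = 560
  R–L: 65 × 3 = 195
  S–K: 55 × 8 = 440
  S–L: 25 × 9 = 225
Total cost = 1460.
So Q→L carries 80 bunches.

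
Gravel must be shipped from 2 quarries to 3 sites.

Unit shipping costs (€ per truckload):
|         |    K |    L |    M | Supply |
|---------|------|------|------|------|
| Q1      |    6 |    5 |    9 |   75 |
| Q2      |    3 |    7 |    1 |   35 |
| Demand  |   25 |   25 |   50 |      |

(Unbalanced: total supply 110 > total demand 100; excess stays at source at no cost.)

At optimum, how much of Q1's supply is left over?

10

Minimum-cost shipments:
  Q1->K: 25 × €6 = €150
  Q1->L: 25 × €5 = €125
  Q1->M: 15 × €9 = €135
  Q2->M: 35 × €1 = €35
Total cost = €445.
Q1 ships 65 of its 75, leaving 10.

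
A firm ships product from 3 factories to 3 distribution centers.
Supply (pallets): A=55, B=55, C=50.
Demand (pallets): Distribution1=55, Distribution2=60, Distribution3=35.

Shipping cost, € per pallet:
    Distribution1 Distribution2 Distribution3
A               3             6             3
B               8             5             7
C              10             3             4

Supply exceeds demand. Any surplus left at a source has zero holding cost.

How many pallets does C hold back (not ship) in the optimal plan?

0

Minimum-cost shipments:
  A->Distribution1: 55 × €3 = €165
  B->Distribution2: 45 × €5 = €225
  C->Distribution2: 15 × €3 = €45
  C->Distribution3: 35 × €4 = €140
Total cost = €575.
C ships 50 of its 50, leaving 0.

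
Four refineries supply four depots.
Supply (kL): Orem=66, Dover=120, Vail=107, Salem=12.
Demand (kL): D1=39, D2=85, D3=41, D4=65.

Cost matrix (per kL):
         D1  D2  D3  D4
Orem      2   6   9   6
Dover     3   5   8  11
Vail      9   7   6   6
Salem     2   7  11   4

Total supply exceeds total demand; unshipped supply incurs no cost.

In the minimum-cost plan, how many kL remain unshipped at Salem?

Minimum-cost shipments:
  Orem→D1: 39 × 2 = 78
  Orem→D4: 27 × 6 = 162
  Dover→D2: 85 × 5 = 425
  Vail→D3: 41 × 6 = 246
  Vail→D4: 26 × 6 = 156
  Salem→D4: 12 × 4 = 48
Total cost = 1115.
Salem ships 12 of its 12, leaving 0.

0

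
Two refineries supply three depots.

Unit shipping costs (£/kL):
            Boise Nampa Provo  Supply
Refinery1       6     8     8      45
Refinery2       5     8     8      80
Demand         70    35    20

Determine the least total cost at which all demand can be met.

790

Optimal allocation:
  Refinery1→Nampa: 35 × £8 = £280
  Refinery1→Provo: 10 × £8 = £80
  Refinery2→Boise: 70 × £5 = £350
  Refinery2→Provo: 10 × £8 = £80
Total = 280 + 80 + 350 + 80 = £790.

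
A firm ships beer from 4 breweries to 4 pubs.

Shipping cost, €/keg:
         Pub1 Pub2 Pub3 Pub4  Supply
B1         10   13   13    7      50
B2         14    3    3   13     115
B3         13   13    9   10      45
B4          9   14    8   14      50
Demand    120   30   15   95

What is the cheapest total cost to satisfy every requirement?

2365

An optimal shipping plan:
  B1→Pub4: 50 × €7 = €350
  B2→Pub1: 70 × €14 = €980
  B2→Pub2: 30 × €3 = €90
  B2→Pub3: 15 × €3 = €45
  B3→Pub4: 45 × €10 = €450
  B4→Pub1: 50 × €9 = €450
Total = 350 + 980 + 90 + 45 + 450 + 450 = €2365.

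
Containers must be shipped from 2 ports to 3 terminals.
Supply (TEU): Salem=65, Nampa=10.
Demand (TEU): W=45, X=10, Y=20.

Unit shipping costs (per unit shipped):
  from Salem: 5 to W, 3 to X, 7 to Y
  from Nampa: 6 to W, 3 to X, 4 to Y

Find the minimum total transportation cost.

365

Optimal allocation:
  Salem to W: 45 × 5 = 225
  Salem to X: 10 × 3 = 30
  Salem to Y: 10 × 7 = 70
  Nampa to Y: 10 × 4 = 40
Total = 225 + 30 + 70 + 40 = 365.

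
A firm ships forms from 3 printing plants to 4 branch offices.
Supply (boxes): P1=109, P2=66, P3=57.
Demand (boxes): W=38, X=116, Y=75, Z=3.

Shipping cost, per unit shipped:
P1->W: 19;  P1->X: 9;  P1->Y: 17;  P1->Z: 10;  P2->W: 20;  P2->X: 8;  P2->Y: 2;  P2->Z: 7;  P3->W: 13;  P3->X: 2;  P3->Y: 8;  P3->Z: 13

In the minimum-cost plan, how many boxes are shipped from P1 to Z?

3

Solving gives:
  P1->W: 38 × 19 = 722
  P1->X: 68 × 9 = 612
  P1->Z: 3 × 10 = 30
  P2->Y: 66 × 2 = 132
  P3->X: 48 × 2 = 96
  P3->Y: 9 × 8 = 72
Total cost = 1664.
So P1→Z carries 3 boxes.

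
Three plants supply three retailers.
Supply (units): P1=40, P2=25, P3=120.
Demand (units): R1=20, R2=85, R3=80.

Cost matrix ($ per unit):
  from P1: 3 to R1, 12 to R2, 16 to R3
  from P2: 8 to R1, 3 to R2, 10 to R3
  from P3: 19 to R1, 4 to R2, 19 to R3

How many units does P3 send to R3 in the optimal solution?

Optimal shipments:
  P1 to R1: 20 units
  P1 to R3: 20 units
  P2 to R3: 25 units
  P3 to R2: 85 units
  P3 to R3: 35 units
Total cost = $1635.
So P3→R3 carries 35 units.

35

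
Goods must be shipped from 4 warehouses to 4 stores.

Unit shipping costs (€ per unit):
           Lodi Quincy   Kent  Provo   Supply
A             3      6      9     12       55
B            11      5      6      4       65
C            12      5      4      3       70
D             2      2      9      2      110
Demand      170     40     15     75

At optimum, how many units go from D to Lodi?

Solving gives:
  A→Lodi: 55 × €3 = €165
  B→Lodi: 5 × €11 = €55
  B→Quincy: 40 × €5 = €200
  B→Provo: 20 × €4 = €80
  C→Kent: 15 × €4 = €60
  C→Provo: 55 × €3 = €165
  D→Lodi: 110 × €2 = €220
Total cost = €945.
So D→Lodi carries 110 units.

110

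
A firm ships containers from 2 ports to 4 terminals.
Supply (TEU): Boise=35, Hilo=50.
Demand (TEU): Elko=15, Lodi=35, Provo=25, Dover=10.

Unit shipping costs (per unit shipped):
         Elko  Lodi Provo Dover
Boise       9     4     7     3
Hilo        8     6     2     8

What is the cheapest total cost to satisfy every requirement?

An optimal shipping plan:
  Boise to Lodi: 25 TEU
  Boise to Dover: 10 TEU
  Hilo to Elko: 15 TEU
  Hilo to Lodi: 10 TEU
  Hilo to Provo: 25 TEU
Total cost = 360.

360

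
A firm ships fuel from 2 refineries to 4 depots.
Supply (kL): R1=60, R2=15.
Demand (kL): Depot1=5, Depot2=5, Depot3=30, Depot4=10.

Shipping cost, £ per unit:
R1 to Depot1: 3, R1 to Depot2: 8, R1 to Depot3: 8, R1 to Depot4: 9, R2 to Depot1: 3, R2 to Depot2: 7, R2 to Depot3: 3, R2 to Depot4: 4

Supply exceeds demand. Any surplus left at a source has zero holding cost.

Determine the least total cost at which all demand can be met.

A cheapest plan:
  R1–Depot1: 5 × £3 = £15
  R1–Depot2: 5 × £8 = £40
  R1–Depot3: 15 × £8 = £120
  R1–Depot4: 10 × £9 = £90
  R2–Depot3: 15 × £3 = £45
Total = 15 + 40 + 120 + 90 + 45 = £310.
(Supply check: R1 ships 35; R2 ships 15.)

310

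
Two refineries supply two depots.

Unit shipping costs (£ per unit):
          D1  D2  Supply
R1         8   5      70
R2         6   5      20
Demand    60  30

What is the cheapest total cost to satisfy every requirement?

590

A cheapest plan:
  R1 to D1: 40 kL
  R1 to D2: 30 kL
  R2 to D1: 20 kL
Total cost = £590.
(Supply check: R1 ships 70; R2 ships 20.)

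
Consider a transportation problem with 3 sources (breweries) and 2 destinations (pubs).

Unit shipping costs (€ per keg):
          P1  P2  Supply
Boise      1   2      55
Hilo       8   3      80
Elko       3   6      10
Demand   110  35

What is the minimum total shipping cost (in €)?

550

Optimal allocation:
  Boise to P1: 55 × €1 = €55
  Hilo to P1: 45 × €8 = €360
  Hilo to P2: 35 × €3 = €105
  Elko to P1: 10 × €3 = €30
Total = 55 + 360 + 105 + 30 = €550.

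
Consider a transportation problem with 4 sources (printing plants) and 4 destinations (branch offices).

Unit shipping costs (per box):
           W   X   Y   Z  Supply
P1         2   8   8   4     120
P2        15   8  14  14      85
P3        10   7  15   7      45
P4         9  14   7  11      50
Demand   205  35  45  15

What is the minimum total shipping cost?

Optimal allocation:
  P1→W: 120 × 2 = 240
  P2→W: 50 × 15 = 750
  P2→X: 35 × 8 = 280
  P3→W: 30 × 10 = 300
  P3→Z: 15 × 7 = 105
  P4→W: 5 × 9 = 45
  P4→Y: 45 × 7 = 315
Total = 240 + 750 + 280 + 300 + 105 + 45 + 315 = 2035.

2035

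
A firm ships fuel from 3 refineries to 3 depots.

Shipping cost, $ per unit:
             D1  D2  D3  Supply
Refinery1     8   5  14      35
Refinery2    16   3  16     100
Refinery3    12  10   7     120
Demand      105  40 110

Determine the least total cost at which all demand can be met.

One minimum-cost allocation:
  Refinery1–D1: 35 × $8 = $280
  Refinery2–D1: 60 × $16 = $960
  Refinery2–D2: 40 × $3 = $120
  Refinery3–D1: 10 × $12 = $120
  Refinery3–D3: 110 × $7 = $770
Total = 280 + 960 + 120 + 120 + 770 = $2250.

2250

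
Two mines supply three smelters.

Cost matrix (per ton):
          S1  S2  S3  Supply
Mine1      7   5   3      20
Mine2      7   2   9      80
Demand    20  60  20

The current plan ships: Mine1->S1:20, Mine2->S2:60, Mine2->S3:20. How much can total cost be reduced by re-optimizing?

120

Current plan cost = 20·7 + 60·2 + 20·9 = 440.
Optimal plan:
  Mine1 to S3: 20 × 3 = 60
  Mine2 to S1: 20 × 7 = 140
  Mine2 to S2: 60 × 2 = 120
Optimal cost = 320.
Saving = 440 − 320 = 120.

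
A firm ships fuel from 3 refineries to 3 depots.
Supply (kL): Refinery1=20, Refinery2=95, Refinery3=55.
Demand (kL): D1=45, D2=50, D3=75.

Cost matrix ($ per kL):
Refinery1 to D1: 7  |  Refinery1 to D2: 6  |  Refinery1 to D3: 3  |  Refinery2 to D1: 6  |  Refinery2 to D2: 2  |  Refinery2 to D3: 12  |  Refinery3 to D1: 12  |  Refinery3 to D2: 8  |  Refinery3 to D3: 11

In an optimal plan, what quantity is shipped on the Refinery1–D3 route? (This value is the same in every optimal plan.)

20

Solving gives:
  Refinery1->D3: 20 × $3 = $60
  Refinery2->D1: 45 × $6 = $270
  Refinery2->D2: 50 × $2 = $100
  Refinery3->D3: 55 × $11 = $605
Total cost = $1035.
So Refinery1→D3 carries 20 kL.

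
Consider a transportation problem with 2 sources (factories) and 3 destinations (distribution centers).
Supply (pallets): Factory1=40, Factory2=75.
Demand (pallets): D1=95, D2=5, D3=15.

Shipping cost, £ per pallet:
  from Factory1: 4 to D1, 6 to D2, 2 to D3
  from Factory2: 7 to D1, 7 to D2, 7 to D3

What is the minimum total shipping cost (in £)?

An optimal shipping plan:
  Factory1 to D1: 25 pallets
  Factory1 to D3: 15 pallets
  Factory2 to D1: 70 pallets
  Factory2 to D2: 5 pallets
Total cost = £655.

655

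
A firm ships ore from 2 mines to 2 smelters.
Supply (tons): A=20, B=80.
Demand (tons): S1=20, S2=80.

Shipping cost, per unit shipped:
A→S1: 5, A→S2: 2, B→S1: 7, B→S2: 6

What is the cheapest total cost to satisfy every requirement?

One minimum-cost allocation:
  A→S2: 20 tons
  B→S1: 20 tons
  B→S2: 60 tons
Total cost = 540.
(Supply check: A ships 20; B ships 80.)

540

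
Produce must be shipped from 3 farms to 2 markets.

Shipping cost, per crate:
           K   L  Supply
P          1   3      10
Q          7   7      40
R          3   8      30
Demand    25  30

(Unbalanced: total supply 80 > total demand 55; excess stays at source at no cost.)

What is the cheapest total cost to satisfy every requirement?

A cheapest plan:
  P→L: 10 × 3 = 30
  Q→L: 20 × 7 = 140
  R→K: 25 × 3 = 75
Total = 30 + 140 + 75 = 245.

245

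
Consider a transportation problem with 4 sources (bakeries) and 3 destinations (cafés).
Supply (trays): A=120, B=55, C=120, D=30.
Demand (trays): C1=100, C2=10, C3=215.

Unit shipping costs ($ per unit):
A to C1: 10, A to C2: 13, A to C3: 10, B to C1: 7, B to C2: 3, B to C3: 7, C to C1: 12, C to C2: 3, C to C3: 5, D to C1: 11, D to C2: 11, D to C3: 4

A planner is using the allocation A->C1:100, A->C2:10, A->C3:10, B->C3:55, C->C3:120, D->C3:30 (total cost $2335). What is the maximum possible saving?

70

Current plan cost = 100·10 + 10·13 + 10·10 + 55·7 + 120·5 + 30·4 = $2335.
Optimal plan:
  A→C1: 55 × $10 = $550
  A→C3: 65 × $10 = $650
  B→C1: 45 × $7 = $315
  B→C2: 10 × $3 = $30
  C→C3: 120 × $5 = $600
  D→C3: 30 × $4 = $120
Optimal cost = $2265.
Saving = 2335 − 2265 = $70.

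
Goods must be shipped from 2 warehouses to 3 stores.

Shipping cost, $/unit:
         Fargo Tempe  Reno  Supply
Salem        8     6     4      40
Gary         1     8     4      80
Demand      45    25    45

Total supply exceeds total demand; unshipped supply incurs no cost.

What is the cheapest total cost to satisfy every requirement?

One minimum-cost allocation:
  Salem to Tempe: 25 units
  Salem to Reno: 10 units
  Gary to Fargo: 45 units
  Gary to Reno: 35 units
Total cost = $375.
(Supply check: Salem ships 35; Gary ships 80.)

375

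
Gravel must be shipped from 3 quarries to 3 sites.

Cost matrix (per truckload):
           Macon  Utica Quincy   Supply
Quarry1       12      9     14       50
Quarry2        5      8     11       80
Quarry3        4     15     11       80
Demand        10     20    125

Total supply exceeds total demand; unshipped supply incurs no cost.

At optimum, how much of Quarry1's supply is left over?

50

An optimal plan:
  Quarry2->Utica: 20 × 8 = 160
  Quarry2->Quincy: 60 × 11 = 660
  Quarry3->Macon: 10 × 4 = 40
  Quarry3->Quincy: 65 × 11 = 715
Total cost = 1575.
Quarry1 ships 0 of its 50, leaving 50.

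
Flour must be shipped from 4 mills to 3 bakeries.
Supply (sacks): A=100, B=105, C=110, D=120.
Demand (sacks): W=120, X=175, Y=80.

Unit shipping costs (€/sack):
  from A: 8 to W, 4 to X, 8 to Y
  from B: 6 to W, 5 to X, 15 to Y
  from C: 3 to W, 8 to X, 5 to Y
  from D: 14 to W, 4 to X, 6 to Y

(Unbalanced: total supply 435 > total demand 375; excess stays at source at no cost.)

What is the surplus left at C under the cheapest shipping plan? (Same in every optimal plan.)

0

An optimal plan:
  A to X: 100 × €4 = €400
  B to W: 10 × €6 = €60
  B to X: 35 × €5 = €175
  C to W: 110 × €3 = €330
  D to X: 40 × €4 = €160
  D to Y: 80 × €6 = €480
Total cost = €1605.
C ships 110 of its 110, leaving 0.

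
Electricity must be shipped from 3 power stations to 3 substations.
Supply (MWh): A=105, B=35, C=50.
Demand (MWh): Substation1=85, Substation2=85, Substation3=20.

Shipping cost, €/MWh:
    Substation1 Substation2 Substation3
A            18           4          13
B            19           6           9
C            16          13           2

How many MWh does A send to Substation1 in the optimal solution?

20

Optimal shipments:
  A–Substation1: 20 × €18 = €360
  A–Substation2: 85 × €4 = €340
  B–Substation1: 35 × €19 = €665
  C–Substation1: 30 × €16 = €480
  C–Substation3: 20 × €2 = €40
Total cost = €1885.
So A→Substation1 carries 20 MWh.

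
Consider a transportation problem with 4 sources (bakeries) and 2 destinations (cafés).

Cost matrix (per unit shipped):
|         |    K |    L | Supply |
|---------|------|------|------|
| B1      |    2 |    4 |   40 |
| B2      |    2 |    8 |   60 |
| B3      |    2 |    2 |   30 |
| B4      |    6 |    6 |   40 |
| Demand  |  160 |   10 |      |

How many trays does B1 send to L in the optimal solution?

0

The minimum-cost plan:
  B1 to K: 40 × 2 = 80
  B2 to K: 60 × 2 = 120
  B3 to K: 30 × 2 = 60
  B4 to K: 30 × 6 = 180
  B4 to L: 10 × 6 = 60
Total cost = 500.
The route B1→L is not used.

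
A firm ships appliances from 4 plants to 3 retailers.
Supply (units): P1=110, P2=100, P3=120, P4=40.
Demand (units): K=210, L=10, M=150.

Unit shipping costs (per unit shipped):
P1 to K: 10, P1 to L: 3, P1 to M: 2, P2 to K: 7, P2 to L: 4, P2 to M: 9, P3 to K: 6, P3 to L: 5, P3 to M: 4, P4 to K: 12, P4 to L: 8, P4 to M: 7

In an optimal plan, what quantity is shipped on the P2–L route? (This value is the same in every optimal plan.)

Optimal shipments:
  P1 to M: 110 × 2 = 220
  P2 to K: 90 × 7 = 630
  P2 to L: 10 × 4 = 40
  P3 to K: 120 × 6 = 720
  P4 to M: 40 × 7 = 280
Total cost = 1890.
So P2→L carries 10 units.

10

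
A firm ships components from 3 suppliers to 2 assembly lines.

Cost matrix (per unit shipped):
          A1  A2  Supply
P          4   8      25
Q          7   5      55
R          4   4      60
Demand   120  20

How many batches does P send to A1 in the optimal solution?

The minimum-cost plan:
  P->A1: 25 × 4 = 100
  Q->A1: 35 × 7 = 245
  Q->A2: 20 × 5 = 100
  R->A1: 60 × 4 = 240
Total cost = 685.
So P→A1 carries 25 batches.

25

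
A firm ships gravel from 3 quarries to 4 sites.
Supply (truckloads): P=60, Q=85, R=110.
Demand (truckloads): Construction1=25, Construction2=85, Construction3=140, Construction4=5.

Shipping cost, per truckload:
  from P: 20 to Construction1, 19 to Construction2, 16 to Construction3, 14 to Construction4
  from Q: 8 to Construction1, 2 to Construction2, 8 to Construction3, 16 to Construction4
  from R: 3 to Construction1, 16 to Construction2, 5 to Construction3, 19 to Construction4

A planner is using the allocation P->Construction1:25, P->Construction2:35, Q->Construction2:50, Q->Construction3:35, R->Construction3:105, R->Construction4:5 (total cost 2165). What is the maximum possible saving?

Current plan cost = 25·20 + 35·19 + 50·2 + 35·8 + 105·5 + 5·19 = 2165.
Optimal plan:
  P->Construction3: 55 × 16 = 880
  P->Construction4: 5 × 14 = 70
  Q->Construction2: 85 × 2 = 170
  R->Construction1: 25 × 3 = 75
  R->Construction3: 85 × 5 = 425
Optimal cost = 1620.
Saving = 2165 − 1620 = 545.

545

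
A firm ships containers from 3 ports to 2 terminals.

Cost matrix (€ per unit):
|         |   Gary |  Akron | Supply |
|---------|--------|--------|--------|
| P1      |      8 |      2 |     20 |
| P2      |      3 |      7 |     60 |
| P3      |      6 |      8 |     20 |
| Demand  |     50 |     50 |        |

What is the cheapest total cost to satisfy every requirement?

420

A cheapest plan:
  P1→Akron: 20 × €2 = €40
  P2→Gary: 50 × €3 = €150
  P2→Akron: 10 × €7 = €70
  P3→Akron: 20 × €8 = €160
Total = 40 + 150 + 70 + 160 = €420.
(Supply check: P1 ships 20; P2 ships 60; P3 ships 20.)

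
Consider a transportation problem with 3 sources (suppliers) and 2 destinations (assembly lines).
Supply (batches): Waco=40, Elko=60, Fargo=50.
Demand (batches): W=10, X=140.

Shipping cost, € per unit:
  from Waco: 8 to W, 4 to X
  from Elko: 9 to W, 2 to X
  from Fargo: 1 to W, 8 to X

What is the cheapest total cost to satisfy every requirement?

610

Optimal allocation:
  Waco to X: 40 × €4 = €160
  Elko to X: 60 × €2 = €120
  Fargo to W: 10 × €1 = €10
  Fargo to X: 40 × €8 = €320
Total = 160 + 120 + 10 + 320 = €610.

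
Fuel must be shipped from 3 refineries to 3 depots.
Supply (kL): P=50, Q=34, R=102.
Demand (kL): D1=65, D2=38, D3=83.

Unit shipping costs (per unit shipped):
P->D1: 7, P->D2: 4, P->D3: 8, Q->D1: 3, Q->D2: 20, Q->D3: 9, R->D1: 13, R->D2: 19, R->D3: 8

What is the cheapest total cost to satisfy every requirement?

An optimal shipping plan:
  P–D1: 12 kL
  P–D2: 38 kL
  Q–D1: 34 kL
  R–D1: 19 kL
  R–D3: 83 kL
Total cost = 1249.

1249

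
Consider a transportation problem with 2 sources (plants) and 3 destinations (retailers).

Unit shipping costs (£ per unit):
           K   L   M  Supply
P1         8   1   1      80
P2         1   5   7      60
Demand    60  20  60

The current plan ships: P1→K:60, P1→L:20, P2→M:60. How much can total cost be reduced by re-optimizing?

780

Current plan cost = 60·8 + 20·1 + 60·7 = £920.
Optimal plan:
  P1->L: 20 units
  P1->M: 60 units
  P2->K: 60 units
Optimal cost = £140.
Saving = 920 − 140 = £780.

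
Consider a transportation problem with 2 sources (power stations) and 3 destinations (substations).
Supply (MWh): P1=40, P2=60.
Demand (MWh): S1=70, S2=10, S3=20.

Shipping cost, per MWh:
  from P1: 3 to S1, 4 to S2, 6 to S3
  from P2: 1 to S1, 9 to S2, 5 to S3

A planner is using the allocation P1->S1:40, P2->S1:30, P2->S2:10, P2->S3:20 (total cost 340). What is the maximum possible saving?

90

Current plan cost = 40·3 + 30·1 + 10·9 + 20·5 = 340.
Optimal plan:
  P1→S1: 10 MWh
  P1→S2: 10 MWh
  P1→S3: 20 MWh
  P2→S1: 60 MWh
Optimal cost = 250.
Saving = 340 − 250 = 90.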